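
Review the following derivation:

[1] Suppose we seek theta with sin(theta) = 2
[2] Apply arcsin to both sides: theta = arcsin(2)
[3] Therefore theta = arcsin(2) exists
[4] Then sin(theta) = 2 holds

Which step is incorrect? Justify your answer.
Step 2: Apply arcsin to both sides: theta = arcsin(2)

Step 2 applies arcsin to 2. However, arcsin(x) is only defined for x in [-1, 1] because sin(theta) can only produce values in that range. Since |2| > 1, arcsin(2) is undefined. There is no angle whose sine equals 2.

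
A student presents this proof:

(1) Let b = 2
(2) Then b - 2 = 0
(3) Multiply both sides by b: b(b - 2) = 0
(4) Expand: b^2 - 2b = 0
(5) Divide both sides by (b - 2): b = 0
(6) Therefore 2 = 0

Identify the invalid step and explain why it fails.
Step 5: Divide both sides by (b - 2): b = 0

Step 5 divides both sides by (b - 2). However, since b = 2, we have (b - 2) = 0. Division by zero is undefined, making this step invalid.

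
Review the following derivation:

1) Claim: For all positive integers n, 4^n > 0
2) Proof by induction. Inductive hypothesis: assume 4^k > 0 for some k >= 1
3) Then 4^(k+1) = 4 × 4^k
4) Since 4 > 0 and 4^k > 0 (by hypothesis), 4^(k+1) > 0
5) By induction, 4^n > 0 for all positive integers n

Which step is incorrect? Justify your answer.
Step 5: By induction, 4^n > 0 for all positive integers n

Step 5 concludes the proof by induction, but no base case was ever established. A valid induction proof requires: (1) a base case proving 4^1 > 0, and (2) an inductive step showing IF 4^k > 0 THEN 4^(k+1) > 0. Steps 2-4 correctly establish the inductive step, but without the base case the conclusion in step 5 does not follow.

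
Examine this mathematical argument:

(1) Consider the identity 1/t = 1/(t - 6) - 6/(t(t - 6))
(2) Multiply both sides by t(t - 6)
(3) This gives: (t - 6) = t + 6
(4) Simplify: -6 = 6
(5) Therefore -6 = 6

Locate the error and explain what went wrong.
Step 3: This gives: (t - 6) = t + 6

Step 3 makes a sign error when clearing denominators. Multiplying -6/(t(t - 6)) by t(t - 6) gives -6, not +6. The correct result is (t - 6) = t - 6, which is trivially true, not (t - 6) = t + 6. (Step 1 is a valid identity: 1/(t - 6) - 6/(t(t - 6)) = (t - 6)/(t(t - 6)) = 1/t.)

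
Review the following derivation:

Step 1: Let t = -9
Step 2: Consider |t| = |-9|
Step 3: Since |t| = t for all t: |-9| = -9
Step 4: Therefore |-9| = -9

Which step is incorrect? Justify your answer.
Step 3: Since |t| = t for all t: |-9| = -9

Step 3 incorrectly states that |t| = t for all t. The correct definition is |t| = t when t >= 0, and |t| = -t when t < 0. Since -9 < 0, we have |-9| = -(-9) = 9, not -9.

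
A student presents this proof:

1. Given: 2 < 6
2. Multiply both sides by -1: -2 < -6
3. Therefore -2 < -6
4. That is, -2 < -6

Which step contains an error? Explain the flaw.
Step 2: Multiply both sides by -1: -2 < -6

Step 2 multiplies both sides by -1 but fails to reverse the inequality sign. When multiplying (or dividing) an inequality by a negative number, the direction must be reversed. Since 2 < 6, we should get -2 > -6, i.e., -2 > -6.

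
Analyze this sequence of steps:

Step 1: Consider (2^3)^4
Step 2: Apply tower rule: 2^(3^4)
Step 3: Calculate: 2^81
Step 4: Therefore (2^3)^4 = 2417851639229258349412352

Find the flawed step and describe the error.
Step 2: Apply tower rule: 2^(3^4)

Step 2 incorrectly states that (a^b)^c = a^(b^c). The correct rule is (a^b)^c = a^(b×c). The actual value is (2^3)^4 = 2^12 = 4096, not 2^81 = 2417851639229258349412352.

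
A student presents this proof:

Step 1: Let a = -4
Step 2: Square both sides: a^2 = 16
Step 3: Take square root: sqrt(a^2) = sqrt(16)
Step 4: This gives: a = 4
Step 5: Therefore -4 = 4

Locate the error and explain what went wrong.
Step 4: This gives: a = 4

Step 4 incorrectly states that sqrt(a^2) = a. The correct identity is sqrt(a^2) = |a|. Since a = -4 < 0, we have sqrt(a^2) = |-4| = 4, not a = -4.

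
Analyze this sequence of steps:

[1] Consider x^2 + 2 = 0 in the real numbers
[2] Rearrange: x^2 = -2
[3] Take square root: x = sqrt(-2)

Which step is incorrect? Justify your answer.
Step 3: Take square root: x = sqrt(-2)

Step 3 takes the square root of -2, which is negative. In the real number system, the square root of a negative number is undefined. The equation x^2 + 2 = 0 has no real solutions. Square roots of negative numbers only exist in the complex numbers.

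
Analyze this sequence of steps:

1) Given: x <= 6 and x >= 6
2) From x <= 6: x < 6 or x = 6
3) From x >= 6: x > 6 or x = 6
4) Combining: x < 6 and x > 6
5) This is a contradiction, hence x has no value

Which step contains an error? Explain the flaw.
Step 4: Combining: x < 6 and x > 6

Step 4 incorrectly combines the conditions. From x <= 6 and x >= 6, the intersection is x = 6. The error treats the 'or' cases as 'and' requirements. The correct conclusion is that x = 6 is the unique solution, not that no solution exists.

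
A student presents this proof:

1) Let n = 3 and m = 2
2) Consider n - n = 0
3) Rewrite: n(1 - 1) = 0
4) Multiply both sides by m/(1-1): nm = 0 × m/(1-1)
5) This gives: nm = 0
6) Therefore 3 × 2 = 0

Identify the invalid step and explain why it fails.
Step 4: Multiply both sides by m/(1-1): nm = 0 × m/(1-1)

Step 4 multiplies both sides by m/(1-1). However, 1-1 = 0, so this is multiplication by m/0, which is undefined. We cannot multiply by an undefined expression.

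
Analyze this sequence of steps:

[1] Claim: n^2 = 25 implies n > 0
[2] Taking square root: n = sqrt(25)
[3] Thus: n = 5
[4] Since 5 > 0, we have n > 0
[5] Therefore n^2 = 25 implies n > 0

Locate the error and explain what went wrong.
Step 2: Taking square root: n = sqrt(25)

Step 2 takes the square root and assumes the positive root only. The equation n^2 = 25 actually has two solutions: n = 5 and n = -5. The proof silently assumes n > 0 without justification, then uses this assumption to conclude n > 0, which is circular. The counterexample n = -5 shows the claim is false.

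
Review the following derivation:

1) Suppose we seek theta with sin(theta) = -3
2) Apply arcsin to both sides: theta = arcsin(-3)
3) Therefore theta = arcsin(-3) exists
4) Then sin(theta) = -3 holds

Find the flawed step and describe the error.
Step 2: Apply arcsin to both sides: theta = arcsin(-3)

Step 2 applies arcsin to -3. However, arcsin(x) is only defined for x in [-1, 1] because sin(theta) can only produce values in that range. Since |-3| > 1, arcsin(-3) is undefined. There is no angle whose sine equals -3.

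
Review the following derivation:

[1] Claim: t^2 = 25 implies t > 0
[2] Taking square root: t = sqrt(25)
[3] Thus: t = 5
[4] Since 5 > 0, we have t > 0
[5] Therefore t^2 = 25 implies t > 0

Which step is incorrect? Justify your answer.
Step 2: Taking square root: t = sqrt(25)

Step 2 takes the square root and assumes the positive root only. The equation t^2 = 25 actually has two solutions: t = 5 and t = -5. The proof silently assumes t > 0 without justification, then uses this assumption to conclude t > 0, which is circular. The counterexample t = -5 shows the claim is false.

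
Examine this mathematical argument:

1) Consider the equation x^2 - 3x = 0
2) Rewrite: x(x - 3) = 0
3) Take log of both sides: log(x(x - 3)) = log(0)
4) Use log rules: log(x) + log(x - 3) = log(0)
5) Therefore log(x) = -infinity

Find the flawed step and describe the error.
Step 3: Take log of both sides: log(x(x - 3)) = log(0)

Step 3 takes the logarithm of both sides, resulting in log(0) on the right side. The logarithm is only defined for positive numbers; log(0) is undefined (approaches negative infinity). This operation is invalid.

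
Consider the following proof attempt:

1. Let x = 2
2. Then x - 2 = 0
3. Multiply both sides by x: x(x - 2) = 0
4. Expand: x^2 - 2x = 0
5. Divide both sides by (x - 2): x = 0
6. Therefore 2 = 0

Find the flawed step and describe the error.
Step 5: Divide both sides by (x - 2): x = 0

Step 5 divides both sides by (x - 2). However, since x = 2, we have (x - 2) = 0. Division by zero is undefined, making this step invalid.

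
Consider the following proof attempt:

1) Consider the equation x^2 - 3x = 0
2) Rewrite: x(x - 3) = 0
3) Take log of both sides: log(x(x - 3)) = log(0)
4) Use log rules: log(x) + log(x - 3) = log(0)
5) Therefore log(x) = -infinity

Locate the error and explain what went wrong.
Step 3: Take log of both sides: log(x(x - 3)) = log(0)

Step 3 takes the logarithm of both sides, resulting in log(0) on the right side. The logarithm is only defined for positive numbers; log(0) is undefined (approaches negative infinity). This operation is invalid.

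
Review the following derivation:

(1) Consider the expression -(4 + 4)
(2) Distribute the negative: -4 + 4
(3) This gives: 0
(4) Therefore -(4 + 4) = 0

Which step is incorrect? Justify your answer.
Step 2: Distribute the negative: -4 + 4

Step 2 incorrectly distributes the negative sign. The correct distribution is -(4 + 4) = -4 - 4 = -8. The negative must be applied to both terms, not just the first. The error treats -(4 + 4) as -4 + 4, which equals 0 instead of -8.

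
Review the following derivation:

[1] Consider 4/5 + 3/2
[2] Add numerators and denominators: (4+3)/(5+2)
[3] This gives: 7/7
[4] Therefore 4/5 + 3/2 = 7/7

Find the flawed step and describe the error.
Step 2: Add numerators and denominators: (4+3)/(5+2)

Step 2 incorrectly adds fractions by separately adding numerators and denominators. This is wrong. The correct method requires a common denominator: 4/5 + 3/2 = (4×2 + 3×5)/(5×2) = 23/10 = 23/10. The method used gives 7/7, which is different.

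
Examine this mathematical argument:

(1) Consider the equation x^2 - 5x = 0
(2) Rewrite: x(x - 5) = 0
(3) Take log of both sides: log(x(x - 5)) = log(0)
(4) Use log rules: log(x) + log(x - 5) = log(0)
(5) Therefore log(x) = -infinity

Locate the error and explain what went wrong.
Step 3: Take log of both sides: log(x(x - 5)) = log(0)

Step 3 takes the logarithm of both sides, resulting in log(0) on the right side. The logarithm is only defined for positive numbers; log(0) is undefined (approaches negative infinity). This operation is invalid.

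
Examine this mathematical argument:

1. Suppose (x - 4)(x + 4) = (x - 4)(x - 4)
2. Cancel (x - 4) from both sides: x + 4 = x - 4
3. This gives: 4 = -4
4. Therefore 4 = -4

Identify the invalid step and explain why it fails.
Step 2: Cancel (x - 4) from both sides: x + 4 = x - 4

Step 2 cancels (x - 4) from both sides. This is only valid if (x - 4) ≠ 0, i.e., x ≠ 4. When x = 4, both sides equal zero regardless of the other factors. The correct approach requires considering x = 4 as a separate case.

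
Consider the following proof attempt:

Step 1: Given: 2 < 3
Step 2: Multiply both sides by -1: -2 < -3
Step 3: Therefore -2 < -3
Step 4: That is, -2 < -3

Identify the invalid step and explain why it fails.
Step 2: Multiply both sides by -1: -2 < -3

Step 2 multiplies both sides by -1 but fails to reverse the inequality sign. When multiplying (or dividing) an inequality by a negative number, the direction must be reversed. Since 2 < 3, we should get -2 > -3, i.e., -2 > -3.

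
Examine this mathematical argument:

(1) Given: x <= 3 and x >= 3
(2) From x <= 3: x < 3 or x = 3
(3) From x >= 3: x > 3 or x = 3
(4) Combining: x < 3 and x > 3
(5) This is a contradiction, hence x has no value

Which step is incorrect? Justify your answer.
Step 4: Combining: x < 3 and x > 3

Step 4 incorrectly combines the conditions. From x <= 3 and x >= 3, the intersection is x = 3. The error treats the 'or' cases as 'and' requirements. The correct conclusion is that x = 3 is the unique solution, not that no solution exists.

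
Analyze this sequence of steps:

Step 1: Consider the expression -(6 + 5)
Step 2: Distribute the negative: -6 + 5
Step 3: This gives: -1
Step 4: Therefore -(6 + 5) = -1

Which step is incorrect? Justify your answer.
Step 2: Distribute the negative: -6 + 5

Step 2 incorrectly distributes the negative sign. The correct distribution is -(6 + 5) = -6 - 5 = -11. The negative must be applied to both terms, not just the first. The error treats -(6 + 5) as -6 + 5, which equals -1 instead of -11.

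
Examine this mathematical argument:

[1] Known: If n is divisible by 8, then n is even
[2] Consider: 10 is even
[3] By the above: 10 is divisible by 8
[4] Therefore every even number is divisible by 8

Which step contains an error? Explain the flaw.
Step 3: By the above: 10 is divisible by 8

Step 3 commits the fallacy of affirming the consequent. The known fact 'divisible by 8 → even' does NOT imply 'even → divisible by 8'. That would be the converse, which is false. For example, 10 is even but 10 ÷ 8 = 1.25, which is not an integer.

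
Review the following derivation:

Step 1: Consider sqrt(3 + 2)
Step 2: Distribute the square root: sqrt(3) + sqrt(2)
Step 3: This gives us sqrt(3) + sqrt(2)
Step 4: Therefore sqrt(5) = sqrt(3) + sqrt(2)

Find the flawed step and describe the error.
Step 2: Distribute the square root: sqrt(3) + sqrt(2)

Step 2 incorrectly 'distributes' the square root over addition. The square root function does not distribute: sqrt(a + b) ≠ sqrt(a) + sqrt(b). In fact, sqrt(3 + 2) = sqrt(5) ≈ 2.2361, while sqrt(3) + sqrt(2) ≈ 3.1463.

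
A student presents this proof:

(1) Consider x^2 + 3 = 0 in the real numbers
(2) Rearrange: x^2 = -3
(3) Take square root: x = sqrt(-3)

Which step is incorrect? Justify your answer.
Step 3: Take square root: x = sqrt(-3)

Step 3 takes the square root of -3, which is negative. In the real number system, the square root of a negative number is undefined. The equation x^2 + 3 = 0 has no real solutions. Square roots of negative numbers only exist in the complex numbers.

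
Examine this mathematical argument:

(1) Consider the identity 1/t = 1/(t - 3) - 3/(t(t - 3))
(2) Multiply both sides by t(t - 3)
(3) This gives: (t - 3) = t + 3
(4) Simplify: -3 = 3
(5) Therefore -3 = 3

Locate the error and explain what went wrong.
Step 3: This gives: (t - 3) = t + 3

Step 3 makes a sign error when clearing denominators. Multiplying -3/(t(t - 3)) by t(t - 3) gives -3, not +3. The correct result is (t - 3) = t - 3, which is trivially true, not (t - 3) = t + 3. (Step 1 is a valid identity: 1/(t - 3) - 3/(t(t - 3)) = (t - 3)/(t(t - 3)) = 1/t.)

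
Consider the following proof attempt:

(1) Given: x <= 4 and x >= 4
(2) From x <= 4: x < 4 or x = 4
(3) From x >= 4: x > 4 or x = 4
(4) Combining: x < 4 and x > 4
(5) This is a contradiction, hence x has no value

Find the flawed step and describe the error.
Step 4: Combining: x < 4 and x > 4

Step 4 incorrectly combines the conditions. From x <= 4 and x >= 4, the intersection is x = 4. The error treats the 'or' cases as 'and' requirements. The correct conclusion is that x = 4 is the unique solution, not that no solution exists.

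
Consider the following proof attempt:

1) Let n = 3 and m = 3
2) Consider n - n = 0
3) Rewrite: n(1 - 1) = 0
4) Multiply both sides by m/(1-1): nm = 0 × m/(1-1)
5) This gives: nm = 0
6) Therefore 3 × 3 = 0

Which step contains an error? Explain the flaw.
Step 4: Multiply both sides by m/(1-1): nm = 0 × m/(1-1)

Step 4 multiplies both sides by m/(1-1). However, 1-1 = 0, so this is multiplication by m/0, which is undefined. We cannot multiply by an undefined expression.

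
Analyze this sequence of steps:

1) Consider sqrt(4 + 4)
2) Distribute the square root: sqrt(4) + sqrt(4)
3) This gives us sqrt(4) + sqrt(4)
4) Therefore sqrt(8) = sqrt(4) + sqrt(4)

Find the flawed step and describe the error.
Step 2: Distribute the square root: sqrt(4) + sqrt(4)

Step 2 incorrectly 'distributes' the square root over addition. The square root function does not distribute: sqrt(a + b) ≠ sqrt(a) + sqrt(b). In fact, sqrt(4 + 4) = sqrt(8) ≈ 2.8284, while sqrt(4) + sqrt(4) ≈ 4.0000.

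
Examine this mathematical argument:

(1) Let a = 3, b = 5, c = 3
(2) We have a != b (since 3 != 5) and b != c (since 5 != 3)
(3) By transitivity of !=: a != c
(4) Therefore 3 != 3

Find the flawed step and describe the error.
Step 3: By transitivity of !=: a != c

Step 3 incorrectly applies transitivity to the '!=' relation. Transitivity states: if a R b and b R c, then a R c. However, '!=' is not transitive. Counterexample: 3 != 5 and 5 != 3, but 3 = 3 (both equal 3). Transitivity holds for relations like <, <=, =, but not for !=.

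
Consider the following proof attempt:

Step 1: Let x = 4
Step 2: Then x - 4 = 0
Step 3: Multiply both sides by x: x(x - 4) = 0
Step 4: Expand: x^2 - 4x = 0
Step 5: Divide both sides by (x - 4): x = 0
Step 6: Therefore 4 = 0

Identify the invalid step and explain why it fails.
Step 5: Divide both sides by (x - 4): x = 0

Step 5 divides both sides by (x - 4). However, since x = 4, we have (x - 4) = 0. Division by zero is undefined, making this step invalid.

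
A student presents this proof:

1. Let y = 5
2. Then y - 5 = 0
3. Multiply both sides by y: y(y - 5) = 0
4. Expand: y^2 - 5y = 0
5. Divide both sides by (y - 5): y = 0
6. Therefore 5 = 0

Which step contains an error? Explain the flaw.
Step 5: Divide both sides by (y - 5): y = 0

Step 5 divides both sides by (y - 5). However, since y = 5, we have (y - 5) = 0. Division by zero is undefined, making this step invalid.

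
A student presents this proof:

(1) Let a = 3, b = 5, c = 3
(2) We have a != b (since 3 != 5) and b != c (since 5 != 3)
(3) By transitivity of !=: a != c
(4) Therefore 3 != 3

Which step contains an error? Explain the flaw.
Step 3: By transitivity of !=: a != c

Step 3 incorrectly applies transitivity to the '!=' relation. Transitivity states: if a R b and b R c, then a R c. However, '!=' is not transitive. Counterexample: 3 != 5 and 5 != 3, but 3 = 3 (both equal 3). Transitivity holds for relations like <, <=, =, but not for !=.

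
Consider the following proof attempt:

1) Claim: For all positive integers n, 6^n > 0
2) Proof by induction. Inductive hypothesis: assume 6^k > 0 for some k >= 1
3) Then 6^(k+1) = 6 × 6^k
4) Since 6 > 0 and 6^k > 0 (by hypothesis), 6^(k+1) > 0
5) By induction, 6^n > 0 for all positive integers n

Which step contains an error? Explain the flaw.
Step 5: By induction, 6^n > 0 for all positive integers n

Step 5 concludes the proof by induction, but no base case was ever established. A valid induction proof requires: (1) a base case proving 6^1 > 0, and (2) an inductive step showing IF 6^k > 0 THEN 6^(k+1) > 0. Steps 2-4 correctly establish the inductive step, but without the base case the conclusion in step 5 does not follow.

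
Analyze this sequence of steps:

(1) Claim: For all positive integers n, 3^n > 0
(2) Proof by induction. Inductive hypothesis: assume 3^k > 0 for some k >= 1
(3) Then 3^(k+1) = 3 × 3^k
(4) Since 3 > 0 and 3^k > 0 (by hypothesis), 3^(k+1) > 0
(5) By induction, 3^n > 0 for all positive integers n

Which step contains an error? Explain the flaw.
Step 5: By induction, 3^n > 0 for all positive integers n

Step 5 concludes the proof by induction, but no base case was ever established. A valid induction proof requires: (1) a base case proving 3^1 > 0, and (2) an inductive step showing IF 3^k > 0 THEN 3^(k+1) > 0. Steps 2-4 correctly establish the inductive step, but without the base case the conclusion in step 5 does not follow.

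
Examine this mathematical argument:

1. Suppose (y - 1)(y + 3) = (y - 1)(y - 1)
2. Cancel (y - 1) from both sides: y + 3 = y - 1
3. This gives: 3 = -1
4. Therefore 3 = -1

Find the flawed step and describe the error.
Step 2: Cancel (y - 1) from both sides: y + 3 = y - 1

Step 2 cancels (y - 1) from both sides. This is only valid if (y - 1) ≠ 0, i.e., y ≠ 1. When y = 1, both sides equal zero regardless of the other factors. The correct approach requires considering y = 1 as a separate case.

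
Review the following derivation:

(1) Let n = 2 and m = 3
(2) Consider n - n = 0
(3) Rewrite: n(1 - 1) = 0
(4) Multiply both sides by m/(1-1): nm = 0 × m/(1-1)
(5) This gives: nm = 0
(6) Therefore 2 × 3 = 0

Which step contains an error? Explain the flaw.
Step 4: Multiply both sides by m/(1-1): nm = 0 × m/(1-1)

Step 4 multiplies both sides by m/(1-1). However, 1-1 = 0, so this is multiplication by m/0, which is undefined. We cannot multiply by an undefined expression.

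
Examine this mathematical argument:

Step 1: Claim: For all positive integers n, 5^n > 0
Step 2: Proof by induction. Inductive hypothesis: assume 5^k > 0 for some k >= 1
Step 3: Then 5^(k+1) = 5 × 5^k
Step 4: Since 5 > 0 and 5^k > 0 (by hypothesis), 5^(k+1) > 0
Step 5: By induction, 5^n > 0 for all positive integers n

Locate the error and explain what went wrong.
Step 5: By induction, 5^n > 0 for all positive integers n

Step 5 concludes the proof by induction, but no base case was ever established. A valid induction proof requires: (1) a base case proving 5^1 > 0, and (2) an inductive step showing IF 5^k > 0 THEN 5^(k+1) > 0. Steps 2-4 correctly establish the inductive step, but without the base case the conclusion in step 5 does not follow.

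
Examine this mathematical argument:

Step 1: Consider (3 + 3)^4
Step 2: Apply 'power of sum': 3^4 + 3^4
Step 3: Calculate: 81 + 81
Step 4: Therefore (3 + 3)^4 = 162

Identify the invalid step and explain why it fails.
Step 2: Apply 'power of sum': 3^4 + 3^4

Step 2 incorrectly applies a non-existent rule '(a+b)^n = a^n + b^n'. This is false in general. The correct expansion uses the binomial theorem. The actual value is (3 + 3)^4 = 6^4 = 1296, not 162.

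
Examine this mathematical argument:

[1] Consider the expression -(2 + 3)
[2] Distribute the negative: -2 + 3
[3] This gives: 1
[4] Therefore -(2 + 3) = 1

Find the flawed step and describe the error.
Step 2: Distribute the negative: -2 + 3

Step 2 incorrectly distributes the negative sign. The correct distribution is -(2 + 3) = -2 - 3 = -5. The negative must be applied to both terms, not just the first. The error treats -(2 + 3) as -2 + 3, which equals 1 instead of -5.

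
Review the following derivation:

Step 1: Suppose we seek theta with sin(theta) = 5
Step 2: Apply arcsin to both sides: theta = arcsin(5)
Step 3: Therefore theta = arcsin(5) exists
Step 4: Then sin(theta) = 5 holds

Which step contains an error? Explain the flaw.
Step 2: Apply arcsin to both sides: theta = arcsin(5)

Step 2 applies arcsin to 5. However, arcsin(x) is only defined for x in [-1, 1] because sin(theta) can only produce values in that range. Since |5| > 1, arcsin(5) is undefined. There is no angle whose sine equals 5.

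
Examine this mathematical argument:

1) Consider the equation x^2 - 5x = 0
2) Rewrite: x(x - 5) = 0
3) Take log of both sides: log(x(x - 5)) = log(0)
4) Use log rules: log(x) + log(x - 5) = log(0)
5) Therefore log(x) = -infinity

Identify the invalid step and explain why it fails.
Step 3: Take log of both sides: log(x(x - 5)) = log(0)

Step 3 takes the logarithm of both sides, resulting in log(0) on the right side. The logarithm is only defined for positive numbers; log(0) is undefined (approaches negative infinity). This operation is invalid.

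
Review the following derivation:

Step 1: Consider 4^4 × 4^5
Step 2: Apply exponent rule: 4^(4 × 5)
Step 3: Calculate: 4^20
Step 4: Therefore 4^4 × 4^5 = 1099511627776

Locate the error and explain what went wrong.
Step 2: Apply exponent rule: 4^(4 × 5)

Step 2 incorrectly states that a^b × a^c = a^(b×c). The correct rule is a^b × a^c = a^(b+c). The actual value is 4^4 × 4^5 = 4^9 = 262144, not 4^20 = 1099511627776.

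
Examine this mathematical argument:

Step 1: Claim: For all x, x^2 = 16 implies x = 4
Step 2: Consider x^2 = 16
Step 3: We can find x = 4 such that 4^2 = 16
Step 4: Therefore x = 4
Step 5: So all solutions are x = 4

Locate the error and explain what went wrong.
Step 4: Therefore x = 4

Step 4 incorrectly concludes that x = 4 is the only solution. The proof shows that x = 4 is A solution (existence), but does not show it is the ONLY solution (uniqueness). In fact, x = -4 is also a solution since (-4)^2 = 16. Finding one solution doesn't prove there are no others.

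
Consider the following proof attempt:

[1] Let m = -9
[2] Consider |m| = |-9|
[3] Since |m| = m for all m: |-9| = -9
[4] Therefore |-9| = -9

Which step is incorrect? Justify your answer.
Step 3: Since |m| = m for all m: |-9| = -9

Step 3 incorrectly states that |m| = m for all m. The correct definition is |m| = m when m >= 0, and |m| = -m when m < 0. Since -9 < 0, we have |-9| = -(-9) = 9, not -9.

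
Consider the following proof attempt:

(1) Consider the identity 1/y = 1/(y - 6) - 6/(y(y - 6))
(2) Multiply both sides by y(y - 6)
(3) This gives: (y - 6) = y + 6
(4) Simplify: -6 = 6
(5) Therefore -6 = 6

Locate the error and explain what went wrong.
Step 3: This gives: (y - 6) = y + 6

Step 3 makes a sign error when clearing denominators. Multiplying -6/(y(y - 6)) by y(y - 6) gives -6, not +6. The correct result is (y - 6) = y - 6, which is trivially true, not (y - 6) = y + 6. (Step 1 is a valid identity: 1/(y - 6) - 6/(y(y - 6)) = (y - 6)/(y(y - 6)) = 1/y.)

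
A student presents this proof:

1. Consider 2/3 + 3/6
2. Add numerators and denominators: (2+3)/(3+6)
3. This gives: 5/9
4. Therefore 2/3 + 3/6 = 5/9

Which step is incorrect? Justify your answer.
Step 2: Add numerators and denominators: (2+3)/(3+6)

Step 2 incorrectly adds fractions by separately adding numerators and denominators. This is wrong. The correct method requires a common denominator: 2/3 + 3/6 = (2×6 + 3×3)/(3×6) = 21/18 = 7/6. The method used gives 5/9, which is different.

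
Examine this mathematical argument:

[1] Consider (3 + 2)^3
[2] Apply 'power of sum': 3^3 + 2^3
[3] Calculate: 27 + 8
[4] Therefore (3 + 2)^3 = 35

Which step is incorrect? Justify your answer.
Step 2: Apply 'power of sum': 3^3 + 2^3

Step 2 incorrectly applies a non-existent rule '(a+b)^n = a^n + b^n'. This is false in general. The correct expansion uses the binomial theorem. The actual value is (3 + 2)^3 = 5^3 = 125, not 35.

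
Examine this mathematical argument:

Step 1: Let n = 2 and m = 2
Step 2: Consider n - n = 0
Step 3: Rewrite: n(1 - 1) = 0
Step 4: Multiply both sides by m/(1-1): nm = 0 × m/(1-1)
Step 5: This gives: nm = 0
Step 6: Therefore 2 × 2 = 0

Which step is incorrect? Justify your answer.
Step 4: Multiply both sides by m/(1-1): nm = 0 × m/(1-1)

Step 4 multiplies both sides by m/(1-1). However, 1-1 = 0, so this is multiplication by m/0, which is undefined. We cannot multiply by an undefined expression.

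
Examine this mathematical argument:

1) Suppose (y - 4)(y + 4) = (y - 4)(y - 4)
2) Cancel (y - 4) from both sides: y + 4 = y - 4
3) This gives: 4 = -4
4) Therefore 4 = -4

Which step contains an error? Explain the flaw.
Step 2: Cancel (y - 4) from both sides: y + 4 = y - 4

Step 2 cancels (y - 4) from both sides. This is only valid if (y - 4) ≠ 0, i.e., y ≠ 4. When y = 4, both sides equal zero regardless of the other factors. The correct approach requires considering y = 4 as a separate case.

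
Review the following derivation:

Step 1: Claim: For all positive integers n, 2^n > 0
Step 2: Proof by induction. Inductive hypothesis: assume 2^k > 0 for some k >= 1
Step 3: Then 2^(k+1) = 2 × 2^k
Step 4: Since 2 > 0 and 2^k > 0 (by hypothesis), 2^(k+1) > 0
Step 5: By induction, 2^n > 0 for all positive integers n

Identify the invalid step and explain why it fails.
Step 5: By induction, 2^n > 0 for all positive integers n

Step 5 concludes the proof by induction, but no base case was ever established. A valid induction proof requires: (1) a base case proving 2^1 > 0, and (2) an inductive step showing IF 2^k > 0 THEN 2^(k+1) > 0. Steps 2-4 correctly establish the inductive step, but without the base case the conclusion in step 5 does not follow.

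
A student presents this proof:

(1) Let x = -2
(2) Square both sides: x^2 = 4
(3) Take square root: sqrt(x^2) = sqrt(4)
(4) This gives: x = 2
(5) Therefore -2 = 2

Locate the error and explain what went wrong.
Step 4: This gives: x = 2

Step 4 incorrectly states that sqrt(x^2) = x. The correct identity is sqrt(x^2) = |x|. Since x = -2 < 0, we have sqrt(x^2) = |-2| = 2, not x = -2.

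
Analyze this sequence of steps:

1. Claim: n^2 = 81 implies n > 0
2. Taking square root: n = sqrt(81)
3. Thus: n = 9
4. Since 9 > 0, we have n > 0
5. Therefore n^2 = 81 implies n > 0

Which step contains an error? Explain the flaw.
Step 2: Taking square root: n = sqrt(81)

Step 2 takes the square root and assumes the positive root only. The equation n^2 = 81 actually has two solutions: n = 9 and n = -9. The proof silently assumes n > 0 without justification, then uses this assumption to conclude n > 0, which is circular. The counterexample n = -9 shows the claim is false.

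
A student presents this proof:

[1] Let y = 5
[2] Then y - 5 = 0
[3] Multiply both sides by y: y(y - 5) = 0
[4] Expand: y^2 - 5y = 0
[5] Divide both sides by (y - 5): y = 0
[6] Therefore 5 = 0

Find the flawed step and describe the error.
Step 5: Divide both sides by (y - 5): y = 0

Step 5 divides both sides by (y - 5). However, since y = 5, we have (y - 5) = 0. Division by zero is undefined, making this step invalid.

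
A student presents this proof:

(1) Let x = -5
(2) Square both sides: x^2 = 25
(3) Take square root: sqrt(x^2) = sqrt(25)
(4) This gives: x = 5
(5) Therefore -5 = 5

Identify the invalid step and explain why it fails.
Step 4: This gives: x = 5

Step 4 incorrectly states that sqrt(x^2) = x. The correct identity is sqrt(x^2) = |x|. Since x = -5 < 0, we have sqrt(x^2) = |-5| = 5, not x = -5.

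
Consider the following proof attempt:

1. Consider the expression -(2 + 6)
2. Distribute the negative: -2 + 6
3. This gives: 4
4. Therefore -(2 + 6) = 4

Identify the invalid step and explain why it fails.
Step 2: Distribute the negative: -2 + 6

Step 2 incorrectly distributes the negative sign. The correct distribution is -(2 + 6) = -2 - 6 = -8. The negative must be applied to both terms, not just the first. The error treats -(2 + 6) as -2 + 6, which equals 4 instead of -8.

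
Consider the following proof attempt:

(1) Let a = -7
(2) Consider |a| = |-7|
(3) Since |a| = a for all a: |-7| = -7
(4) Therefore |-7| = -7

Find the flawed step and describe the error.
Step 3: Since |a| = a for all a: |-7| = -7

Step 3 incorrectly states that |a| = a for all a. The correct definition is |a| = a when a >= 0, and |a| = -a when a < 0. Since -7 < 0, we have |-7| = -(-7) = 7, not -7.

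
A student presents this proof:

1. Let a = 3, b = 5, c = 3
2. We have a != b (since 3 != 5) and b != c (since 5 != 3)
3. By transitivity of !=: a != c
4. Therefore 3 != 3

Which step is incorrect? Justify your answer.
Step 3: By transitivity of !=: a != c

Step 3 incorrectly applies transitivity to the '!=' relation. Transitivity states: if a R b and b R c, then a R c. However, '!=' is not transitive. Counterexample: 3 != 5 and 5 != 3, but 3 = 3 (both equal 3). Transitivity holds for relations like <, <=, =, but not for !=.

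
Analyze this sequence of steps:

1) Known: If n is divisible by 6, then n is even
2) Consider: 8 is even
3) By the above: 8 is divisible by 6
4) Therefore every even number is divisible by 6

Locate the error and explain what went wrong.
Step 3: By the above: 8 is divisible by 6

Step 3 commits the fallacy of affirming the consequent. The known fact 'divisible by 6 → even' does NOT imply 'even → divisible by 6'. That would be the converse, which is false. For example, 8 is even but 8 ÷ 6 = 1.33, which is not an integer.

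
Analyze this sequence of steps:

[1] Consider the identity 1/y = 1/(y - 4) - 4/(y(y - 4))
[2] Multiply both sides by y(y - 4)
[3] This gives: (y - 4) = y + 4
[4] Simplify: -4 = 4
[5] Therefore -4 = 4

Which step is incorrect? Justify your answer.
Step 3: This gives: (y - 4) = y + 4

Step 3 makes a sign error when clearing denominators. Multiplying -4/(y(y - 4)) by y(y - 4) gives -4, not +4. The correct result is (y - 4) = y - 4, which is trivially true, not (y - 4) = y + 4. (Step 1 is a valid identity: 1/(y - 4) - 4/(y(y - 4)) = (y - 4)/(y(y - 4)) = 1/y.)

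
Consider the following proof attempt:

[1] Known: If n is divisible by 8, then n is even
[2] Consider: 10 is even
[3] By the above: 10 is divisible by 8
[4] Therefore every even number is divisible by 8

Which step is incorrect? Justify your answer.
Step 3: By the above: 10 is divisible by 8

Step 3 commits the fallacy of affirming the consequent. The known fact 'divisible by 8 → even' does NOT imply 'even → divisible by 8'. That would be the converse, which is false. For example, 10 is even but 10 ÷ 8 = 1.25, which is not an integer.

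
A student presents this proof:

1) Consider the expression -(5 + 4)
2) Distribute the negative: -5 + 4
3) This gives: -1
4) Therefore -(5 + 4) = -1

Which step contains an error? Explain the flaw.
Step 2: Distribute the negative: -5 + 4

Step 2 incorrectly distributes the negative sign. The correct distribution is -(5 + 4) = -5 - 4 = -9. The negative must be applied to both terms, not just the first. The error treats -(5 + 4) as -5 + 4, which equals -1 instead of -9.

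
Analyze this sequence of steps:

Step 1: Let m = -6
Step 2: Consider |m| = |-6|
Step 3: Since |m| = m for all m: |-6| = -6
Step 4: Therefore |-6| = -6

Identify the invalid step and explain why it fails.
Step 3: Since |m| = m for all m: |-6| = -6

Step 3 incorrectly states that |m| = m for all m. The correct definition is |m| = m when m >= 0, and |m| = -m when m < 0. Since -6 < 0, we have |-6| = -(-6) = 6, not -6.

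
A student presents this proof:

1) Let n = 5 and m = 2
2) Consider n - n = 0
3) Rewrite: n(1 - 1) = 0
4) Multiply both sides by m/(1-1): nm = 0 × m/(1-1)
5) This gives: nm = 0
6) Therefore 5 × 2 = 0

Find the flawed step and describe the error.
Step 4: Multiply both sides by m/(1-1): nm = 0 × m/(1-1)

Step 4 multiplies both sides by m/(1-1). However, 1-1 = 0, so this is multiplication by m/0, which is undefined. We cannot multiply by an undefined expression.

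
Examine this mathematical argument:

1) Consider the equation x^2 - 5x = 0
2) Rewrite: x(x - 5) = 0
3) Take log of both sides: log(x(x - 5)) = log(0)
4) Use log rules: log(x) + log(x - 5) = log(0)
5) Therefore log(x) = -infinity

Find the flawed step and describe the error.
Step 3: Take log of both sides: log(x(x - 5)) = log(0)

Step 3 takes the logarithm of both sides, resulting in log(0) on the right side. The logarithm is only defined for positive numbers; log(0) is undefined (approaches negative infinity). This operation is invalid.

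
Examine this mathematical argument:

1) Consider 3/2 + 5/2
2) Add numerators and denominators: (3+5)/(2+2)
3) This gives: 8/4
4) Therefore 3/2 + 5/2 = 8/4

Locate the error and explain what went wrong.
Step 2: Add numerators and denominators: (3+5)/(2+2)

Step 2 incorrectly adds fractions by separately adding numerators and denominators. This is wrong. The correct method requires a common denominator: 3/2 + 5/2 = (3×2 + 5×2)/(2×2) = 16/4 = 4. The method used gives 8/4, which is different.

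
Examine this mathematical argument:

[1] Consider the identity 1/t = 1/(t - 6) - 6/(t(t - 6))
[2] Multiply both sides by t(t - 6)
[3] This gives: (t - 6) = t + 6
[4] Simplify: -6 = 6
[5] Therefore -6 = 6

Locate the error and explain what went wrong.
Step 3: This gives: (t - 6) = t + 6

Step 3 makes a sign error when clearing denominators. Multiplying -6/(t(t - 6)) by t(t - 6) gives -6, not +6. The correct result is (t - 6) = t - 6, which is trivially true, not (t - 6) = t + 6. (Step 1 is a valid identity: 1/(t - 6) - 6/(t(t - 6)) = (t - 6)/(t(t - 6)) = 1/t.)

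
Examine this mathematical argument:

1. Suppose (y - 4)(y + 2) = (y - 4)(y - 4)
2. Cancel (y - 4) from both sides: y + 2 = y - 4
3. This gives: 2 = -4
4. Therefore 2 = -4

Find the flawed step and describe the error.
Step 2: Cancel (y - 4) from both sides: y + 2 = y - 4

Step 2 cancels (y - 4) from both sides. This is only valid if (y - 4) ≠ 0, i.e., y ≠ 4. When y = 4, both sides equal zero regardless of the other factors. The correct approach requires considering y = 4 as a separate case.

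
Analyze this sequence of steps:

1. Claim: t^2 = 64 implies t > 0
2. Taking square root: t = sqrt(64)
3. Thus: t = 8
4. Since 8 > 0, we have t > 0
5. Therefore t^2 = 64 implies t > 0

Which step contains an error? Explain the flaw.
Step 2: Taking square root: t = sqrt(64)

Step 2 takes the square root and assumes the positive root only. The equation t^2 = 64 actually has two solutions: t = 8 and t = -8. The proof silently assumes t > 0 without justification, then uses this assumption to conclude t > 0, which is circular. The counterexample t = -8 shows the claim is false.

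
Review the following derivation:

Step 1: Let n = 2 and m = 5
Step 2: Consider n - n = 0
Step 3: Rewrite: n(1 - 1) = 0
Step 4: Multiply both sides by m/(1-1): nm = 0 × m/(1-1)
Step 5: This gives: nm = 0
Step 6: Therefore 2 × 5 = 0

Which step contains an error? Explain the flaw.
Step 4: Multiply both sides by m/(1-1): nm = 0 × m/(1-1)

Step 4 multiplies both sides by m/(1-1). However, 1-1 = 0, so this is multiplication by m/0, which is undefined. We cannot multiply by an undefined expression.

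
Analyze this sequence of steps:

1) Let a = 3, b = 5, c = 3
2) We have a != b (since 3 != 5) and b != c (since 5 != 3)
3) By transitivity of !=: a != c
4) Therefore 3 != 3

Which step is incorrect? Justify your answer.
Step 3: By transitivity of !=: a != c

Step 3 incorrectly applies transitivity to the '!=' relation. Transitivity states: if a R b and b R c, then a R c. However, '!=' is not transitive. Counterexample: 3 != 5 and 5 != 3, but 3 = 3 (both equal 3). Transitivity holds for relations like <, <=, =, but not for !=.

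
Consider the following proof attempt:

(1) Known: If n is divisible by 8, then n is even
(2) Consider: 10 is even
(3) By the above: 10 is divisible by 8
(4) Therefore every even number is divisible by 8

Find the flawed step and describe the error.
Step 3: By the above: 10 is divisible by 8

Step 3 commits the fallacy of affirming the consequent. The known fact 'divisible by 8 → even' does NOT imply 'even → divisible by 8'. That would be the converse, which is false. For example, 10 is even but 10 ÷ 8 = 1.25, which is not an integer.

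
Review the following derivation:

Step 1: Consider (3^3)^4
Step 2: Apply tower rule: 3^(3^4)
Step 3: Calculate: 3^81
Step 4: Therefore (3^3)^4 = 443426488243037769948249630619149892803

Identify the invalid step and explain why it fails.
Step 2: Apply tower rule: 3^(3^4)

Step 2 incorrectly states that (a^b)^c = a^(b^c). The correct rule is (a^b)^c = a^(b×c). The actual value is (3^3)^4 = 3^12 = 531441, not 3^81 = 443426488243037769948249630619149892803.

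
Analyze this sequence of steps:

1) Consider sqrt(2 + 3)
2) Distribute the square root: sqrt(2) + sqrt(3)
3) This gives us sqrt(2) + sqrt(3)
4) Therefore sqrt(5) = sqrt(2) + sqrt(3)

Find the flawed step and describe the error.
Step 2: Distribute the square root: sqrt(2) + sqrt(3)

Step 2 incorrectly 'distributes' the square root over addition. The square root function does not distribute: sqrt(a + b) ≠ sqrt(a) + sqrt(b). In fact, sqrt(2 + 3) = sqrt(5) ≈ 2.2361, while sqrt(2) + sqrt(3) ≈ 3.1463.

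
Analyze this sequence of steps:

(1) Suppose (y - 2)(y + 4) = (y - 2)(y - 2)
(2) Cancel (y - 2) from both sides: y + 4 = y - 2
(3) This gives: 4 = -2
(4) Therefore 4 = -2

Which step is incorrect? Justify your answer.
Step 2: Cancel (y - 2) from both sides: y + 4 = y - 2

Step 2 cancels (y - 2) from both sides. This is only valid if (y - 2) ≠ 0, i.e., y ≠ 2. When y = 2, both sides equal zero regardless of the other factors. The correct approach requires considering y = 2 as a separate case.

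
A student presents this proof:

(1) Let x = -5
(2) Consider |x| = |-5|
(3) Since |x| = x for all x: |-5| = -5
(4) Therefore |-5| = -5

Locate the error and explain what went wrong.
Step 3: Since |x| = x for all x: |-5| = -5

Step 3 incorrectly states that |x| = x for all x. The correct definition is |x| = x when x >= 0, and |x| = -x when x < 0. Since -5 < 0, we have |-5| = -(-5) = 5, not -5.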